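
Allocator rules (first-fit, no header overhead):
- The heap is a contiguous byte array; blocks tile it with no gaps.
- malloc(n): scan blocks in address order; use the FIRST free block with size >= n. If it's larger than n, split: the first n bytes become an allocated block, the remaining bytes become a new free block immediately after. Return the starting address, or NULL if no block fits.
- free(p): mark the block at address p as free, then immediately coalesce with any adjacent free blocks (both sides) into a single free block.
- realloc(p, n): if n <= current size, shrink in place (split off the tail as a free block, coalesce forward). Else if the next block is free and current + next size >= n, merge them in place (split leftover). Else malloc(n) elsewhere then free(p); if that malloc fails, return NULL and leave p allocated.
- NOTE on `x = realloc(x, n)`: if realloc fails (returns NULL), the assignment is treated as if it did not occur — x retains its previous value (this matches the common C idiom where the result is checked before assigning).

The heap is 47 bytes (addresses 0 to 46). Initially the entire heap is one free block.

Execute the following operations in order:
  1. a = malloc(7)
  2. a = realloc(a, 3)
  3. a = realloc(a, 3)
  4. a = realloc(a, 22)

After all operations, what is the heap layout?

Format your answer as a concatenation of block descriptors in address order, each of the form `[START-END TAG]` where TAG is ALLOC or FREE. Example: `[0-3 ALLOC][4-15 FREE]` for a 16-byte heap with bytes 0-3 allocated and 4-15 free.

Op 1: a = malloc(7) -> a = 0; heap: [0-6 ALLOC][7-46 FREE]
Op 2: a = realloc(a, 3) -> a = 0; heap: [0-2 ALLOC][3-46 FREE]
Op 3: a = realloc(a, 3) -> a = 0; heap: [0-2 ALLOC][3-46 FREE]
Op 4: a = realloc(a, 22) -> a = 0; heap: [0-21 ALLOC][22-46 FREE]

Answer: [0-21 ALLOC][22-46 FREE]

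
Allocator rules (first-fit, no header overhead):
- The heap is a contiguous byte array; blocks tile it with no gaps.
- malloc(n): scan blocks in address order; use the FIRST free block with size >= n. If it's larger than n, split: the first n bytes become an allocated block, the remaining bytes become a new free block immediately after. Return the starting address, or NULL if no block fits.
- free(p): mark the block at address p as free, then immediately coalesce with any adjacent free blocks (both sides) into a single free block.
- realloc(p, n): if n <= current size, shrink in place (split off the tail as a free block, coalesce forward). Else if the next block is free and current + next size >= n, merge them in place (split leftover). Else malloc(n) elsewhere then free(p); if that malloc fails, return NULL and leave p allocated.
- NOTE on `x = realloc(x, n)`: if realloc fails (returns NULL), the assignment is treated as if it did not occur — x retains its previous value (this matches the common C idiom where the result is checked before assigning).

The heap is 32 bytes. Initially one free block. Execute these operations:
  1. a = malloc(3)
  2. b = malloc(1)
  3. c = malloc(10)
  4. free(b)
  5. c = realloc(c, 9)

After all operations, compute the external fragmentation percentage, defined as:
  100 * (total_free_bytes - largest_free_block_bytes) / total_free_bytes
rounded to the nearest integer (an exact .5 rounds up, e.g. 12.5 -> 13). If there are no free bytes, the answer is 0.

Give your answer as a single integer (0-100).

Answer: 5

Derivation:
Op 1: a = malloc(3) -> a = 0; heap: [0-2 ALLOC][3-31 FREE]
Op 2: b = malloc(1) -> b = 3; heap: [0-2 ALLOC][3-3 ALLOC][4-31 FREE]
Op 3: c = malloc(10) -> c = 4; heap: [0-2 ALLOC][3-3 ALLOC][4-13 ALLOC][14-31 FREE]
Op 4: free(b) -> (freed b); heap: [0-2 ALLOC][3-3 FREE][4-13 ALLOC][14-31 FREE]
Op 5: c = realloc(c, 9) -> c = 4; heap: [0-2 ALLOC][3-3 FREE][4-12 ALLOC][13-31 FREE]
Free blocks: [1 19] total_free=20 largest=19 -> 100*(20-19)/20 = 100/20 = 5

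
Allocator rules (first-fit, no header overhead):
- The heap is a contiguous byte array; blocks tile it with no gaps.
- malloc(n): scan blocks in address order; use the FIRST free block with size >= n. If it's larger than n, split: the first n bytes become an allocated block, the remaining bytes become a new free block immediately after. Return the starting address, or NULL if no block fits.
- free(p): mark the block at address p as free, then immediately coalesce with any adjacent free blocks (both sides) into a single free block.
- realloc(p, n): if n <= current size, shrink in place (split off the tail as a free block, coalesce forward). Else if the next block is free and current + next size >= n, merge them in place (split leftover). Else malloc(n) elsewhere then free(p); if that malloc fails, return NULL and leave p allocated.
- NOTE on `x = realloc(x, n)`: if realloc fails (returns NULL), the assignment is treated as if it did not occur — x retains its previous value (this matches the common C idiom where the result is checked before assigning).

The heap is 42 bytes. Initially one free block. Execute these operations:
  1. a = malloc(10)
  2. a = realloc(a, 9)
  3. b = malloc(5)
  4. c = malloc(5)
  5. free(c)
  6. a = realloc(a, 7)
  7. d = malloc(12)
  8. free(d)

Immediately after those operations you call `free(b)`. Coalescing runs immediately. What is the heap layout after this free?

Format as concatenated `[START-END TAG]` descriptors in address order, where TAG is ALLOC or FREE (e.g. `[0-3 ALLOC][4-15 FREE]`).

Op 1: a = malloc(10) -> a = 0; heap: [0-9 ALLOC][10-41 FREE]
Op 2: a = realloc(a, 9) -> a = 0; heap: [0-8 ALLOC][9-41 FREE]
Op 3: b = malloc(5) -> b = 9; heap: [0-8 ALLOC][9-13 ALLOC][14-41 FREE]
Op 4: c = malloc(5) -> c = 14; heap: [0-8 ALLOC][9-13 ALLOC][14-18 ALLOC][19-41 FREE]
Op 5: free(c) -> (freed c); heap: [0-8 ALLOC][9-13 ALLOC][14-41 FREE]
Op 6: a = realloc(a, 7) -> a = 0; heap: [0-6 ALLOC][7-8 FREE][9-13 ALLOC][14-41 FREE]
Op 7: d = malloc(12) -> d = 14; heap: [0-6 ALLOC][7-8 FREE][9-13 ALLOC][14-25 ALLOC][26-41 FREE]
Op 8: free(d) -> (freed d); heap: [0-6 ALLOC][7-8 FREE][9-13 ALLOC][14-41 FREE]
free(b): b = 9 -> block [9-13 ALLOC]; mark free, coalesce with adjacent free neighbors -> [0-6 ALLOC][7-41 FREE]

Answer: [0-6 ALLOC][7-41 FREE]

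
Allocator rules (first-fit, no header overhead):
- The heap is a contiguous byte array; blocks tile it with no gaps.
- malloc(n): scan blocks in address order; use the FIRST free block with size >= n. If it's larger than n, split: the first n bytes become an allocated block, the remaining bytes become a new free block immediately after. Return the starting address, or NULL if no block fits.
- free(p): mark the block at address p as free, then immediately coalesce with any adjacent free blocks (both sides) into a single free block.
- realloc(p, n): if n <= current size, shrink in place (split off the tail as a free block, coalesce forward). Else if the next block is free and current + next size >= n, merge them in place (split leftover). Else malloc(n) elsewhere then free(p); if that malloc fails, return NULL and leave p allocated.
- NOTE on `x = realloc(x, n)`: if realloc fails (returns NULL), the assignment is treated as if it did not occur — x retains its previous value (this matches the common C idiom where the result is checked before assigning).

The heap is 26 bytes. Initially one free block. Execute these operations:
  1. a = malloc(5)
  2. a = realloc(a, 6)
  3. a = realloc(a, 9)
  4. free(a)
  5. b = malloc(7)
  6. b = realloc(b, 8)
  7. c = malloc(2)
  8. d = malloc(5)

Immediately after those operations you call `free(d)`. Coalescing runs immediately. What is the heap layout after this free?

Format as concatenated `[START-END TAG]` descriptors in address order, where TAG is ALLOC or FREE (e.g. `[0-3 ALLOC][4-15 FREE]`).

Answer: [0-7 ALLOC][8-9 ALLOC][10-25 FREE]

Derivation:
Op 1: a = malloc(5) -> a = 0; heap: [0-4 ALLOC][5-25 FREE]
Op 2: a = realloc(a, 6) -> a = 0; heap: [0-5 ALLOC][6-25 FREE]
Op 3: a = realloc(a, 9) -> a = 0; heap: [0-8 ALLOC][9-25 FREE]
Op 4: free(a) -> (freed a); heap: [0-25 FREE]
Op 5: b = malloc(7) -> b = 0; heap: [0-6 ALLOC][7-25 FREE]
Op 6: b = realloc(b, 8) -> b = 0; heap: [0-7 ALLOC][8-25 FREE]
Op 7: c = malloc(2) -> c = 8; heap: [0-7 ALLOC][8-9 ALLOC][10-25 FREE]
Op 8: d = malloc(5) -> d = 10; heap: [0-7 ALLOC][8-9 ALLOC][10-14 ALLOC][15-25 FREE]
free(d): d = 10 -> block [10-14 ALLOC]; mark free, coalesce with adjacent free neighbors -> [0-7 ALLOC][8-9 ALLOC][10-25 FREE]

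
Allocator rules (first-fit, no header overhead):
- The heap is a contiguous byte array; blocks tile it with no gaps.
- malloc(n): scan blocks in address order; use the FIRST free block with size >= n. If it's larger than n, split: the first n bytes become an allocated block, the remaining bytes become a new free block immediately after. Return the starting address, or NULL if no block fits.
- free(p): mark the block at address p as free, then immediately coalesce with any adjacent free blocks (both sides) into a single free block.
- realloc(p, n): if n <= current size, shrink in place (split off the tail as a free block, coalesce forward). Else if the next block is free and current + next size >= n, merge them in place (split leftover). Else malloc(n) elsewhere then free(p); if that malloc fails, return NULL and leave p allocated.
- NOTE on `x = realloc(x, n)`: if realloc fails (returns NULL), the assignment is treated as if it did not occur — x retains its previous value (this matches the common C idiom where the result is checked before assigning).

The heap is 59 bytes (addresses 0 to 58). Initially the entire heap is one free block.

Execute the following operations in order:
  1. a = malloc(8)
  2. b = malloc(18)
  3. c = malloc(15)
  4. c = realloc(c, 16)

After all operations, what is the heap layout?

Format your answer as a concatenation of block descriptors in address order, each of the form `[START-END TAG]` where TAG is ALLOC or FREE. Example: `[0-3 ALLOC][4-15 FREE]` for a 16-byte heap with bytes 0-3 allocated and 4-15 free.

Answer: [0-7 ALLOC][8-25 ALLOC][26-41 ALLOC][42-58 FREE]

Derivation:
Op 1: a = malloc(8) -> a = 0; heap: [0-7 ALLOC][8-58 FREE]
Op 2: b = malloc(18) -> b = 8; heap: [0-7 ALLOC][8-25 ALLOC][26-58 FREE]
Op 3: c = malloc(15) -> c = 26; heap: [0-7 ALLOC][8-25 ALLOC][26-40 ALLOC][41-58 FREE]
Op 4: c = realloc(c, 16) -> c = 26; heap: [0-7 ALLOC][8-25 ALLOC][26-41 ALLOC][42-58 FREE]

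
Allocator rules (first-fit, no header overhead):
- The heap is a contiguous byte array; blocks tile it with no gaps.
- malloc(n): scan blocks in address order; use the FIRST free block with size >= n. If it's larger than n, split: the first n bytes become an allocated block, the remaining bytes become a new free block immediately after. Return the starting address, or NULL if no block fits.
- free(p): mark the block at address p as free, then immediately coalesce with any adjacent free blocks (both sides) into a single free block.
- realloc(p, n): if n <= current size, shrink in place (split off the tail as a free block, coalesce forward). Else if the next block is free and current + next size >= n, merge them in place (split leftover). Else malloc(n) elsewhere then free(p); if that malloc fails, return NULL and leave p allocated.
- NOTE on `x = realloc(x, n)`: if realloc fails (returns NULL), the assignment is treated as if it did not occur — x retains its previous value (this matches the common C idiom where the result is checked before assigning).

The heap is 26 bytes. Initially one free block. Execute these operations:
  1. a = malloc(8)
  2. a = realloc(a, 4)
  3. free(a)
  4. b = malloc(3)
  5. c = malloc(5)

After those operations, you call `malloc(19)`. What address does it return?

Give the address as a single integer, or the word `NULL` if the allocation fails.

Op 1: a = malloc(8) -> a = 0; heap: [0-7 ALLOC][8-25 FREE]
Op 2: a = realloc(a, 4) -> a = 0; heap: [0-3 ALLOC][4-25 FREE]
Op 3: free(a) -> (freed a); heap: [0-25 FREE]
Op 4: b = malloc(3) -> b = 0; heap: [0-2 ALLOC][3-25 FREE]
Op 5: c = malloc(5) -> c = 3; heap: [0-2 ALLOC][3-7 ALLOC][8-25 FREE]
malloc(19): first-fit scan over [0-2 ALLOC][3-7 ALLOC][8-25 FREE] -> NULL

Answer: NULL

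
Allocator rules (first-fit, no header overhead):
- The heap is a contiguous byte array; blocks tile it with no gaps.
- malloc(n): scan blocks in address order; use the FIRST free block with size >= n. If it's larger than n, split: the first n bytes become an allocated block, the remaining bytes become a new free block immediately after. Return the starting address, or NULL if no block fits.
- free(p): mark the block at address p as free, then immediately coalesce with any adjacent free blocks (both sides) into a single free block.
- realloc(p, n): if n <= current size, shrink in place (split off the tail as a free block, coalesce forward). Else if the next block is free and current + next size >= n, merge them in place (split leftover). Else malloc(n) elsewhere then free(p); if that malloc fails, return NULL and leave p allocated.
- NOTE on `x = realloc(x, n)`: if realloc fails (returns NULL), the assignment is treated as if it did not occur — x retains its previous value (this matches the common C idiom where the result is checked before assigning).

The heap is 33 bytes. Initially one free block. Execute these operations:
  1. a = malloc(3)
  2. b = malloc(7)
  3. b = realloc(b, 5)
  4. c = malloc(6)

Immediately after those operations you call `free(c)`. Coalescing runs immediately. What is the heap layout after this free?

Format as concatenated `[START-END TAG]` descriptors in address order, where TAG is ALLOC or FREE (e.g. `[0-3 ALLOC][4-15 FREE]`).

Answer: [0-2 ALLOC][3-7 ALLOC][8-32 FREE]

Derivation:
Op 1: a = malloc(3) -> a = 0; heap: [0-2 ALLOC][3-32 FREE]
Op 2: b = malloc(7) -> b = 3; heap: [0-2 ALLOC][3-9 ALLOC][10-32 FREE]
Op 3: b = realloc(b, 5) -> b = 3; heap: [0-2 ALLOC][3-7 ALLOC][8-32 FREE]
Op 4: c = malloc(6) -> c = 8; heap: [0-2 ALLOC][3-7 ALLOC][8-13 ALLOC][14-32 FREE]
free(c): c = 8 -> block [8-13 ALLOC]; mark free, coalesce with adjacent free neighbors -> [0-2 ALLOC][3-7 ALLOC][8-32 FREE]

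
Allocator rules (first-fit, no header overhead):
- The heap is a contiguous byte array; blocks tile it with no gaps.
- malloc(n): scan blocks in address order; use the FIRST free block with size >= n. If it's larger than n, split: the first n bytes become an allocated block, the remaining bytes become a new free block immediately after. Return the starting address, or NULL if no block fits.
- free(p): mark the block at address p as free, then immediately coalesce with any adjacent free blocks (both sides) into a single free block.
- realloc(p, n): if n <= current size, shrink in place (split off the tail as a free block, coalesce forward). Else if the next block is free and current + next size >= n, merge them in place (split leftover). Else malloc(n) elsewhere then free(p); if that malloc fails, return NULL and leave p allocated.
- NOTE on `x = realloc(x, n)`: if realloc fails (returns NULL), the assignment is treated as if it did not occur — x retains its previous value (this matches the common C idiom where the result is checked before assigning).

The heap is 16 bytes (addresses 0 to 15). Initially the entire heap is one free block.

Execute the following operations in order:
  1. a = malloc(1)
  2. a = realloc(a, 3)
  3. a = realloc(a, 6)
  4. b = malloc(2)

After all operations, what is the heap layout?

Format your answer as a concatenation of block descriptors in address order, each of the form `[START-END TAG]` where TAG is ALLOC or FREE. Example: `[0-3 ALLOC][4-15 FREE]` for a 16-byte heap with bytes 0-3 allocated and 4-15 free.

Answer: [0-5 ALLOC][6-7 ALLOC][8-15 FREE]

Derivation:
Op 1: a = malloc(1) -> a = 0; heap: [0-0 ALLOC][1-15 FREE]
Op 2: a = realloc(a, 3) -> a = 0; heap: [0-2 ALLOC][3-15 FREE]
Op 3: a = realloc(a, 6) -> a = 0; heap: [0-5 ALLOC][6-15 FREE]
Op 4: b = malloc(2) -> b = 6; heap: [0-5 ALLOC][6-7 ALLOC][8-15 FREE]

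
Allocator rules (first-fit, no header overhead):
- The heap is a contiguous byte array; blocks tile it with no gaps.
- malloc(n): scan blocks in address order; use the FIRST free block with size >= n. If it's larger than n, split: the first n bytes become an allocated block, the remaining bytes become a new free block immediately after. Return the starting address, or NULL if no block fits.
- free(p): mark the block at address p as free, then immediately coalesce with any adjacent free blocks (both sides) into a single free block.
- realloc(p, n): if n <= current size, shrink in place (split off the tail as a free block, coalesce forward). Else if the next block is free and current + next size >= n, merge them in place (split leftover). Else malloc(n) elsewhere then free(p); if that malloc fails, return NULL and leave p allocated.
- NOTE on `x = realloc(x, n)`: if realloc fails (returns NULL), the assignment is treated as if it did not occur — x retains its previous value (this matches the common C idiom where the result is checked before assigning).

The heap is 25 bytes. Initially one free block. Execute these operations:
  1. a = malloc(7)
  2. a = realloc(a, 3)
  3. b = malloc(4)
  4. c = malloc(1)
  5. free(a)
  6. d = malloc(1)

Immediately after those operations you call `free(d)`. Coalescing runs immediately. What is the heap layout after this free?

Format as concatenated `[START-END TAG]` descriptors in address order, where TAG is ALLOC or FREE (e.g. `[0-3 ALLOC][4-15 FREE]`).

Op 1: a = malloc(7) -> a = 0; heap: [0-6 ALLOC][7-24 FREE]
Op 2: a = realloc(a, 3) -> a = 0; heap: [0-2 ALLOC][3-24 FREE]
Op 3: b = malloc(4) -> b = 3; heap: [0-2 ALLOC][3-6 ALLOC][7-24 FREE]
Op 4: c = malloc(1) -> c = 7; heap: [0-2 ALLOC][3-6 ALLOC][7-7 ALLOC][8-24 FREE]
Op 5: free(a) -> (freed a); heap: [0-2 FREE][3-6 ALLOC][7-7 ALLOC][8-24 FREE]
Op 6: d = malloc(1) -> d = 0; heap: [0-0 ALLOC][1-2 FREE][3-6 ALLOC][7-7 ALLOC][8-24 FREE]
free(d): d = 0 -> block [0-0 ALLOC]; mark free, coalesce with adjacent free neighbors -> [0-2 FREE][3-6 ALLOC][7-7 ALLOC][8-24 FREE]

Answer: [0-2 FREE][3-6 ALLOC][7-7 ALLOC][8-24 FREE]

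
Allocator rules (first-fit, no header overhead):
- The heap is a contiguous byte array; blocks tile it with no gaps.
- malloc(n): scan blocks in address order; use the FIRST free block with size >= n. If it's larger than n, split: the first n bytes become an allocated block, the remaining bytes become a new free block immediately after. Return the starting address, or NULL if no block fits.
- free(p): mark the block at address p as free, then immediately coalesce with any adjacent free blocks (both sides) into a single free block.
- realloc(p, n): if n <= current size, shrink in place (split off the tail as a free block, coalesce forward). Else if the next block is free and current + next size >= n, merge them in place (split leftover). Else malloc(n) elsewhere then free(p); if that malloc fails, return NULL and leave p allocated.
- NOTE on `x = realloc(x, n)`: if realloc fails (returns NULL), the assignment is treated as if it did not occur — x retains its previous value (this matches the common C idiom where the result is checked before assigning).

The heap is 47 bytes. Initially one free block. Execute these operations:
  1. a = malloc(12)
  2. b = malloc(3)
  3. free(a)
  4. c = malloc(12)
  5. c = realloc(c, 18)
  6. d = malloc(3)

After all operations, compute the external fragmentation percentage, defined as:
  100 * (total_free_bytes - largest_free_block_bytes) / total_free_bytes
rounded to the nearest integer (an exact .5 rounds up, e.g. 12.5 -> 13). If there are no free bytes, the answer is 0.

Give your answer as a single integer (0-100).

Answer: 39

Derivation:
Op 1: a = malloc(12) -> a = 0; heap: [0-11 ALLOC][12-46 FREE]
Op 2: b = malloc(3) -> b = 12; heap: [0-11 ALLOC][12-14 ALLOC][15-46 FREE]
Op 3: free(a) -> (freed a); heap: [0-11 FREE][12-14 ALLOC][15-46 FREE]
Op 4: c = malloc(12) -> c = 0; heap: [0-11 ALLOC][12-14 ALLOC][15-46 FREE]
Op 5: c = realloc(c, 18) -> c = 15; heap: [0-11 FREE][12-14 ALLOC][15-32 ALLOC][33-46 FREE]
Op 6: d = malloc(3) -> d = 0; heap: [0-2 ALLOC][3-11 FREE][12-14 ALLOC][15-32 ALLOC][33-46 FREE]
Free blocks: [9 14] total_free=23 largest=14 -> 100*(23-14)/23 = 900/23 ≈ 39.130 -> rounds to 39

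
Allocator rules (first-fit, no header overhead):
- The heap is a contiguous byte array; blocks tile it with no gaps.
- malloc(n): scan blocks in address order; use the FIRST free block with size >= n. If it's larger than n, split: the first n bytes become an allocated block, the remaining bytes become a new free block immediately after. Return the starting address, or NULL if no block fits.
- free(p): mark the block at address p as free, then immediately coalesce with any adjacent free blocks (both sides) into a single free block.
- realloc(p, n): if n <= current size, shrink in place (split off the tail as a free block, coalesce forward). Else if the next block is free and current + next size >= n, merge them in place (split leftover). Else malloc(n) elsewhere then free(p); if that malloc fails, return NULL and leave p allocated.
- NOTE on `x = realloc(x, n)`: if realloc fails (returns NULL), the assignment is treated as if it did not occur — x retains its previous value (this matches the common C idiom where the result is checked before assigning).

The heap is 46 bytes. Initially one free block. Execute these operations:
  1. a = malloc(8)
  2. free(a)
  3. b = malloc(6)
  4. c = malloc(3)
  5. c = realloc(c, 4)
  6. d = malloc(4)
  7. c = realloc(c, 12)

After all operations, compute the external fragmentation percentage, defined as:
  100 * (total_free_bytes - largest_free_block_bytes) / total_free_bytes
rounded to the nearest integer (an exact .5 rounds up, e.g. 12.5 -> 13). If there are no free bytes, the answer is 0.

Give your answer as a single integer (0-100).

Answer: 17

Derivation:
Op 1: a = malloc(8) -> a = 0; heap: [0-7 ALLOC][8-45 FREE]
Op 2: free(a) -> (freed a); heap: [0-45 FREE]
Op 3: b = malloc(6) -> b = 0; heap: [0-5 ALLOC][6-45 FREE]
Op 4: c = malloc(3) -> c = 6; heap: [0-5 ALLOC][6-8 ALLOC][9-45 FREE]
Op 5: c = realloc(c, 4) -> c = 6; heap: [0-5 ALLOC][6-9 ALLOC][10-45 FREE]
Op 6: d = malloc(4) -> d = 10; heap: [0-5 ALLOC][6-9 ALLOC][10-13 ALLOC][14-45 FREE]
Op 7: c = realloc(c, 12) -> c = 14; heap: [0-5 ALLOC][6-9 FREE][10-13 ALLOC][14-25 ALLOC][26-45 FREE]
Free blocks: [4 20] total_free=24 largest=20 -> 100*(24-20)/24 = 400/24 ≈ 16.667 -> rounds to 17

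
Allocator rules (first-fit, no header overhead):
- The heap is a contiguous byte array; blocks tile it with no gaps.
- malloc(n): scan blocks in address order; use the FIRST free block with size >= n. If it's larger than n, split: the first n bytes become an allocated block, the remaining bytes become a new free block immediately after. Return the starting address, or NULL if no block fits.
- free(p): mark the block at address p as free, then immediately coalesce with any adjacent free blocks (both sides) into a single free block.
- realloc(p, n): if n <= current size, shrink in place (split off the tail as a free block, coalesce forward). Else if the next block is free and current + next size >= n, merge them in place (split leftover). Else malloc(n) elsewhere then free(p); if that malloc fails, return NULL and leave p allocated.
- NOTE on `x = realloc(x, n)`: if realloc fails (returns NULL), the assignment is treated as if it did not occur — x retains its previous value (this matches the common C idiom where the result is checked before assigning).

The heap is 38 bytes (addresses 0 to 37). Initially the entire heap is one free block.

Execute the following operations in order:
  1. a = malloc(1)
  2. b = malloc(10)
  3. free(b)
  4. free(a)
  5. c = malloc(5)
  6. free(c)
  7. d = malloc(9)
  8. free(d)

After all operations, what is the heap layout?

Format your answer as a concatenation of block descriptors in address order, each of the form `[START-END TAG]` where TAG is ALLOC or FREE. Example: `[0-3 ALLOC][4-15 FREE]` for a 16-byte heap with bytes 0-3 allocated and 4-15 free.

Answer: [0-37 FREE]

Derivation:
Op 1: a = malloc(1) -> a = 0; heap: [0-0 ALLOC][1-37 FREE]
Op 2: b = malloc(10) -> b = 1; heap: [0-0 ALLOC][1-10 ALLOC][11-37 FREE]
Op 3: free(b) -> (freed b); heap: [0-0 ALLOC][1-37 FREE]
Op 4: free(a) -> (freed a); heap: [0-37 FREE]
Op 5: c = malloc(5) -> c = 0; heap: [0-4 ALLOC][5-37 FREE]
Op 6: free(c) -> (freed c); heap: [0-37 FREE]
Op 7: d = malloc(9) -> d = 0; heap: [0-8 ALLOC][9-37 FREE]
Op 8: free(d) -> (freed d); heap: [0-37 FREE]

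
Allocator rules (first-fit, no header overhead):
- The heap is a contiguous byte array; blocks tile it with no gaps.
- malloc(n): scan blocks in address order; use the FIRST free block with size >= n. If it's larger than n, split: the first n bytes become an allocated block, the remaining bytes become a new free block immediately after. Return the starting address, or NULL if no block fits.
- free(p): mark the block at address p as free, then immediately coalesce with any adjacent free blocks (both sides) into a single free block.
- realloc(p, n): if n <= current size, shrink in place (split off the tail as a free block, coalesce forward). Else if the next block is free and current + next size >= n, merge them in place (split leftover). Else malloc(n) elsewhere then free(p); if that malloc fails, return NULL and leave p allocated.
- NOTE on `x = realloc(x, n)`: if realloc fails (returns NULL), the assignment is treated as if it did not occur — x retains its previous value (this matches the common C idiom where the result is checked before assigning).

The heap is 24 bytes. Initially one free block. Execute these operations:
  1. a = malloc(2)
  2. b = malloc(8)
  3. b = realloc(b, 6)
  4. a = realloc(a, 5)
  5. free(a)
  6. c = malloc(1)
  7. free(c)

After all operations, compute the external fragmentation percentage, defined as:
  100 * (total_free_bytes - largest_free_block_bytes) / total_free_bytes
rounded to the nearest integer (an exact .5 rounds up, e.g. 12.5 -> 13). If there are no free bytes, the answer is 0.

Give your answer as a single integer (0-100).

Answer: 11

Derivation:
Op 1: a = malloc(2) -> a = 0; heap: [0-1 ALLOC][2-23 FREE]
Op 2: b = malloc(8) -> b = 2; heap: [0-1 ALLOC][2-9 ALLOC][10-23 FREE]
Op 3: b = realloc(b, 6) -> b = 2; heap: [0-1 ALLOC][2-7 ALLOC][8-23 FREE]
Op 4: a = realloc(a, 5) -> a = 8; heap: [0-1 FREE][2-7 ALLOC][8-12 ALLOC][13-23 FREE]
Op 5: free(a) -> (freed a); heap: [0-1 FREE][2-7 ALLOC][8-23 FREE]
Op 6: c = malloc(1) -> c = 0; heap: [0-0 ALLOC][1-1 FREE][2-7 ALLOC][8-23 FREE]
Op 7: free(c) -> (freed c); heap: [0-1 FREE][2-7 ALLOC][8-23 FREE]
Free blocks: [2 16] total_free=18 largest=16 -> 100*(18-16)/18 = 200/18 ≈ 11.111 -> rounds to 11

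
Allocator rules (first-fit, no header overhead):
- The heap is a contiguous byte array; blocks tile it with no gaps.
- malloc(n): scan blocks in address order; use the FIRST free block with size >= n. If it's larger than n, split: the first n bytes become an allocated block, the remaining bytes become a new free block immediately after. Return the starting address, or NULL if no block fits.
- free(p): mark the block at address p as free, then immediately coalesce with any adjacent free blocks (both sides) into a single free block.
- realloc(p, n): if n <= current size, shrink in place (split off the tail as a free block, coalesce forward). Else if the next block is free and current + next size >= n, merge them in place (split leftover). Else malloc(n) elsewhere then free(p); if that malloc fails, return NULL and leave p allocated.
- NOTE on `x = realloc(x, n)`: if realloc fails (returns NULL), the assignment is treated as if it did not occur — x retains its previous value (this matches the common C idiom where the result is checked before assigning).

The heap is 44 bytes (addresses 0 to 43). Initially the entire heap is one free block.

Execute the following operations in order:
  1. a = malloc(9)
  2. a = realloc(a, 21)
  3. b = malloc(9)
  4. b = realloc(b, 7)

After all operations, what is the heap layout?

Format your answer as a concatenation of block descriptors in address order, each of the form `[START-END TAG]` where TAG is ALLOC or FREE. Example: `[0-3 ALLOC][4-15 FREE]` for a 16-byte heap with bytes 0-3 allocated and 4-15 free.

Op 1: a = malloc(9) -> a = 0; heap: [0-8 ALLOC][9-43 FREE]
Op 2: a = realloc(a, 21) -> a = 0; heap: [0-20 ALLOC][21-43 FREE]
Op 3: b = malloc(9) -> b = 21; heap: [0-20 ALLOC][21-29 ALLOC][30-43 FREE]
Op 4: b = realloc(b, 7) -> b = 21; heap: [0-20 ALLOC][21-27 ALLOC][28-43 FREE]

Answer: [0-20 ALLOC][21-27 ALLOC][28-43 FREE]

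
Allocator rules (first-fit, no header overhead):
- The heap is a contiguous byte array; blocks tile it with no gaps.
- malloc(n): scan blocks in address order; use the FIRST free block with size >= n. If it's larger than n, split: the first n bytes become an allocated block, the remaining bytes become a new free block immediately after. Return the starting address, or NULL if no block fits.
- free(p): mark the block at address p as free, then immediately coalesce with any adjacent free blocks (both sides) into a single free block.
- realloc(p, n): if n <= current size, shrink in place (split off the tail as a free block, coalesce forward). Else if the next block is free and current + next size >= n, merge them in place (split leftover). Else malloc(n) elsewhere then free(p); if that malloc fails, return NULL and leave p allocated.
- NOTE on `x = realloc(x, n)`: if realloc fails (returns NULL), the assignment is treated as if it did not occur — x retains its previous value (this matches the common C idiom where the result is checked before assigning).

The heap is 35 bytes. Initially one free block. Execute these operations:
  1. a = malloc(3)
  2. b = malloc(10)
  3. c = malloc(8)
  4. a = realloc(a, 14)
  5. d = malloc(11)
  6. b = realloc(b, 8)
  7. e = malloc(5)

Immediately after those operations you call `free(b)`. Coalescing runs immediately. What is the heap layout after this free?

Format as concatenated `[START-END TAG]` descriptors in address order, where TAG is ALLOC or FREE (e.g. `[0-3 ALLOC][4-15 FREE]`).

Op 1: a = malloc(3) -> a = 0; heap: [0-2 ALLOC][3-34 FREE]
Op 2: b = malloc(10) -> b = 3; heap: [0-2 ALLOC][3-12 ALLOC][13-34 FREE]
Op 3: c = malloc(8) -> c = 13; heap: [0-2 ALLOC][3-12 ALLOC][13-20 ALLOC][21-34 FREE]
Op 4: a = realloc(a, 14) -> a = 21; heap: [0-2 FREE][3-12 ALLOC][13-20 ALLOC][21-34 ALLOC]
Op 5: d = malloc(11) -> d = NULL; heap: [0-2 FREE][3-12 ALLOC][13-20 ALLOC][21-34 ALLOC]
Op 6: b = realloc(b, 8) -> b = 3; heap: [0-2 FREE][3-10 ALLOC][11-12 FREE][13-20 ALLOC][21-34 ALLOC]
Op 7: e = malloc(5) -> e = NULL; heap: [0-2 FREE][3-10 ALLOC][11-12 FREE][13-20 ALLOC][21-34 ALLOC]
free(b): b = 3 -> block [3-10 ALLOC]; mark free, coalesce with adjacent free neighbors -> [0-12 FREE][13-20 ALLOC][21-34 ALLOC]

Answer: [0-12 FREE][13-20 ALLOC][21-34 ALLOC]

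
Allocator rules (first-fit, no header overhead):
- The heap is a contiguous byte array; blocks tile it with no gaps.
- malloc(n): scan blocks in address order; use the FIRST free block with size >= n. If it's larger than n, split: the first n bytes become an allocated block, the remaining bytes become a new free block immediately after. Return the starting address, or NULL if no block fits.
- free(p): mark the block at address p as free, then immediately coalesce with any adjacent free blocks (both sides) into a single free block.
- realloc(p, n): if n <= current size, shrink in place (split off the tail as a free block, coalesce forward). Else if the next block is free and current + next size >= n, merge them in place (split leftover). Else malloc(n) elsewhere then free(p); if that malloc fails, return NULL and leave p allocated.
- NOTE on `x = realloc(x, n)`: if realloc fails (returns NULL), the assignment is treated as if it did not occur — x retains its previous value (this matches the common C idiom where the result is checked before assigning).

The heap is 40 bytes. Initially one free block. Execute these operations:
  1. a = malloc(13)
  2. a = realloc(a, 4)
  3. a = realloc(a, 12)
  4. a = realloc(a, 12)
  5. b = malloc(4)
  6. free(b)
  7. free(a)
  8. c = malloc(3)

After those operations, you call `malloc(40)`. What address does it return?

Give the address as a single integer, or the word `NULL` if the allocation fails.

Op 1: a = malloc(13) -> a = 0; heap: [0-12 ALLOC][13-39 FREE]
Op 2: a = realloc(a, 4) -> a = 0; heap: [0-3 ALLOC][4-39 FREE]
Op 3: a = realloc(a, 12) -> a = 0; heap: [0-11 ALLOC][12-39 FREE]
Op 4: a = realloc(a, 12) -> a = 0; heap: [0-11 ALLOC][12-39 FREE]
Op 5: b = malloc(4) -> b = 12; heap: [0-11 ALLOC][12-15 ALLOC][16-39 FREE]
Op 6: free(b) -> (freed b); heap: [0-11 ALLOC][12-39 FREE]
Op 7: free(a) -> (freed a); heap: [0-39 FREE]
Op 8: c = malloc(3) -> c = 0; heap: [0-2 ALLOC][3-39 FREE]
malloc(40): first-fit scan over [0-2 ALLOC][3-39 FREE] -> NULL

Answer: NULL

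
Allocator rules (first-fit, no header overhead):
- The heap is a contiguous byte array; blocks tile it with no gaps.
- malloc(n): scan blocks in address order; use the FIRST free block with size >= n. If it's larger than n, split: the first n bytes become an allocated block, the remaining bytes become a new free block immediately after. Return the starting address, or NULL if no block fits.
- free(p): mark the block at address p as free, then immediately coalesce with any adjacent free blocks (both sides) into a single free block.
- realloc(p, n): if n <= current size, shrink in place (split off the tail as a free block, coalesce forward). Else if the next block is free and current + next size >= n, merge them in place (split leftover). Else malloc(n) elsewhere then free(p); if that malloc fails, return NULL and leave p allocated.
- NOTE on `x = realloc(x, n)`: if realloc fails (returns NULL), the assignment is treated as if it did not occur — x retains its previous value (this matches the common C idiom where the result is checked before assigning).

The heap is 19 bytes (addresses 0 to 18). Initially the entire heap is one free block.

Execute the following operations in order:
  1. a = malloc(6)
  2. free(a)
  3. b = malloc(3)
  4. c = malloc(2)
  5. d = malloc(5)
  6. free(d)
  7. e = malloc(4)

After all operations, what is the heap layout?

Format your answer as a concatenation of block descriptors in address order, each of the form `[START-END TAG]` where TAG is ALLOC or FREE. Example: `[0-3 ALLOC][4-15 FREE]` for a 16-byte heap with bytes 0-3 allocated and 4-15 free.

Answer: [0-2 ALLOC][3-4 ALLOC][5-8 ALLOC][9-18 FREE]

Derivation:
Op 1: a = malloc(6) -> a = 0; heap: [0-5 ALLOC][6-18 FREE]
Op 2: free(a) -> (freed a); heap: [0-18 FREE]
Op 3: b = malloc(3) -> b = 0; heap: [0-2 ALLOC][3-18 FREE]
Op 4: c = malloc(2) -> c = 3; heap: [0-2 ALLOC][3-4 ALLOC][5-18 FREE]
Op 5: d = malloc(5) -> d = 5; heap: [0-2 ALLOC][3-4 ALLOC][5-9 ALLOC][10-18 FREE]
Op 6: free(d) -> (freed d); heap: [0-2 ALLOC][3-4 ALLOC][5-18 FREE]
Op 7: e = malloc(4) -> e = 5; heap: [0-2 ALLOC][3-4 ALLOC][5-8 ALLOC][9-18 FREE]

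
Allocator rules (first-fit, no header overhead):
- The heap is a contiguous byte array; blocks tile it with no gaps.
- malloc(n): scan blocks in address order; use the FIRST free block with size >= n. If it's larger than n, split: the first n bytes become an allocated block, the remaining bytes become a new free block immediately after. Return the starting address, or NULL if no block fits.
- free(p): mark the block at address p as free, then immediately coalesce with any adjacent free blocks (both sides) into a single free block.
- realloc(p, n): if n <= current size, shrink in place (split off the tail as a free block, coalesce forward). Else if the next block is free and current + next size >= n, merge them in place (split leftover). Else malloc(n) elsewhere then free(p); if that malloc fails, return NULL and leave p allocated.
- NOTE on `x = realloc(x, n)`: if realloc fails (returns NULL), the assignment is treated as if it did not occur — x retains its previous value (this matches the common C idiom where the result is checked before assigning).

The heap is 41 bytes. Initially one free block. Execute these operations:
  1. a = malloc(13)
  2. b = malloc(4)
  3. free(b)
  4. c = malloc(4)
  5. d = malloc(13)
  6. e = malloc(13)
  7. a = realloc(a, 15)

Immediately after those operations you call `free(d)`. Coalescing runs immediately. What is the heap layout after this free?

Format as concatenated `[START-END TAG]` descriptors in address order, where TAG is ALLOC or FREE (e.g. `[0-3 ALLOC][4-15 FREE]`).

Answer: [0-12 ALLOC][13-16 ALLOC][17-40 FREE]

Derivation:
Op 1: a = malloc(13) -> a = 0; heap: [0-12 ALLOC][13-40 FREE]
Op 2: b = malloc(4) -> b = 13; heap: [0-12 ALLOC][13-16 ALLOC][17-40 FREE]
Op 3: free(b) -> (freed b); heap: [0-12 ALLOC][13-40 FREE]
Op 4: c = malloc(4) -> c = 13; heap: [0-12 ALLOC][13-16 ALLOC][17-40 FREE]
Op 5: d = malloc(13) -> d = 17; heap: [0-12 ALLOC][13-16 ALLOC][17-29 ALLOC][30-40 FREE]
Op 6: e = malloc(13) -> e = NULL; heap: [0-12 ALLOC][13-16 ALLOC][17-29 ALLOC][30-40 FREE]
Op 7: a = realloc(a, 15) -> NULL (a unchanged); heap: [0-12 ALLOC][13-16 ALLOC][17-29 ALLOC][30-40 FREE]
free(d): d = 17 -> block [17-29 ALLOC]; mark free, coalesce with adjacent free neighbors -> [0-12 ALLOC][13-16 ALLOC][17-40 FREE]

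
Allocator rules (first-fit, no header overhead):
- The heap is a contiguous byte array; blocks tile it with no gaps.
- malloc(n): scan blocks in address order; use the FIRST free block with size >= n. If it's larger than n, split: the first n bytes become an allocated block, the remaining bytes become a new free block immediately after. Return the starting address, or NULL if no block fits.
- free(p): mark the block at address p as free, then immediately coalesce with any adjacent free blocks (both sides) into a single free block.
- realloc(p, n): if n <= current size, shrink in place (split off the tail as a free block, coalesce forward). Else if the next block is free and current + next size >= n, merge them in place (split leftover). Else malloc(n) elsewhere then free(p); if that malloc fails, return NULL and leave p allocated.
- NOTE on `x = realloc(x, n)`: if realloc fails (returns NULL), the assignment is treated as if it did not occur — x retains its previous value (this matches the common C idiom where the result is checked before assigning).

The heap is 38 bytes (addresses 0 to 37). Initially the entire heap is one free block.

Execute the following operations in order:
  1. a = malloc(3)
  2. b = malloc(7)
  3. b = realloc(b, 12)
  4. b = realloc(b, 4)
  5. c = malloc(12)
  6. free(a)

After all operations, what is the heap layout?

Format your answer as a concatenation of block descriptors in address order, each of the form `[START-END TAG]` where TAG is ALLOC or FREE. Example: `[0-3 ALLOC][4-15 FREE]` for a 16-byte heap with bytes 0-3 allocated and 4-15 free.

Op 1: a = malloc(3) -> a = 0; heap: [0-2 ALLOC][3-37 FREE]
Op 2: b = malloc(7) -> b = 3; heap: [0-2 ALLOC][3-9 ALLOC][10-37 FREE]
Op 3: b = realloc(b, 12) -> b = 3; heap: [0-2 ALLOC][3-14 ALLOC][15-37 FREE]
Op 4: b = realloc(b, 4) -> b = 3; heap: [0-2 ALLOC][3-6 ALLOC][7-37 FREE]
Op 5: c = malloc(12) -> c = 7; heap: [0-2 ALLOC][3-6 ALLOC][7-18 ALLOC][19-37 FREE]
Op 6: free(a) -> (freed a); heap: [0-2 FREE][3-6 ALLOC][7-18 ALLOC][19-37 FREE]

Answer: [0-2 FREE][3-6 ALLOC][7-18 ALLOC][19-37 FREE]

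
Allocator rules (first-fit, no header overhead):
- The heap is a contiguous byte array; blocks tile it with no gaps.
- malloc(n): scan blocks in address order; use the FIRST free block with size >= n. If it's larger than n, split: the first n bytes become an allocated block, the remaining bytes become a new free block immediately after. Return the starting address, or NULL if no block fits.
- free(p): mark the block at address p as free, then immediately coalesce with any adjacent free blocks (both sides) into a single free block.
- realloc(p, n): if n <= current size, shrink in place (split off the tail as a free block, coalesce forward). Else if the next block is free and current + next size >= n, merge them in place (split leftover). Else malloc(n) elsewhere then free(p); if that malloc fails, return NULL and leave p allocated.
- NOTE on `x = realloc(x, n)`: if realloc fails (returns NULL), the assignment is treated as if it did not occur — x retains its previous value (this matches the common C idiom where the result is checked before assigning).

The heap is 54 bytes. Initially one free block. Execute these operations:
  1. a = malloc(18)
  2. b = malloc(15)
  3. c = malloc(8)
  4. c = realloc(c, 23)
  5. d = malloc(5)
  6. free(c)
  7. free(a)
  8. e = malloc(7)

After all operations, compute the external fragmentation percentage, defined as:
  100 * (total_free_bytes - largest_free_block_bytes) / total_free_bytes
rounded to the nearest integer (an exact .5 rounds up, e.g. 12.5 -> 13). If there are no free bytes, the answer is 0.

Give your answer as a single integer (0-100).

Op 1: a = malloc(18) -> a = 0; heap: [0-17 ALLOC][18-53 FREE]
Op 2: b = malloc(15) -> b = 18; heap: [0-17 ALLOC][18-32 ALLOC][33-53 FREE]
Op 3: c = malloc(8) -> c = 33; heap: [0-17 ALLOC][18-32 ALLOC][33-40 ALLOC][41-53 FREE]
Op 4: c = realloc(c, 23) -> NULL (c unchanged); heap: [0-17 ALLOC][18-32 ALLOC][33-40 ALLOC][41-53 FREE]
Op 5: d = malloc(5) -> d = 41; heap: [0-17 ALLOC][18-32 ALLOC][33-40 ALLOC][41-45 ALLOC][46-53 FREE]
Op 6: free(c) -> (freed c); heap: [0-17 ALLOC][18-32 ALLOC][33-40 FREE][41-45 ALLOC][46-53 FREE]
Op 7: free(a) -> (freed a); heap: [0-17 FREE][18-32 ALLOC][33-40 FREE][41-45 ALLOC][46-53 FREE]
Op 8: e = malloc(7) -> e = 0; heap: [0-6 ALLOC][7-17 FREE][18-32 ALLOC][33-40 FREE][41-45 ALLOC][46-53 FREE]
Free blocks: [11 8 8] total_free=27 largest=11 -> 100*(27-11)/27 = 1600/27 ≈ 59.259 -> rounds to 59

Answer: 59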